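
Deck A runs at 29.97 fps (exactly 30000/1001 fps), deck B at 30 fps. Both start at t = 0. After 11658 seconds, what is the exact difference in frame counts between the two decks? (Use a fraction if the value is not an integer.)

349740/1001 frames

A emits 30000/1001 × 11658 = 349740000/1001 frames; B emits 30 × 11658 = 349740.
Difference = 349740/1001 frames (≈ 349.3906); B is ahead of A.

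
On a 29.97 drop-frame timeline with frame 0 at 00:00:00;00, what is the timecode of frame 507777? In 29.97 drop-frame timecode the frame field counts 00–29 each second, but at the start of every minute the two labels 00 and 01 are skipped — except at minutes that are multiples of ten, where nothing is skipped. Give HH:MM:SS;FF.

Each 10-minute DF block holds 10 × 60 × 30 − 9 × 2 = 17982 frames. 507777 ÷ 17982 → 28 full blocks, remainder 4281.
Within the partial block the first minute is 1800 frames and each further minute 1798, so 2 further minute boundaries passed. Total skipped labels = 18 × 28 + 2 × 2 = 508.
Non-drop label index = 507777 + 508 = 508285; at 30 labels/s that is 04:42:22:25, i.e. DF 04:42:22;25.

04:42:22;25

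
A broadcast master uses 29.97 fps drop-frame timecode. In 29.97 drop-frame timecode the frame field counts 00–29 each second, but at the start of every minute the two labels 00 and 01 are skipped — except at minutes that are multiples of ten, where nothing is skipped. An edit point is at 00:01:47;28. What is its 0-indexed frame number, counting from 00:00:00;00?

Complete 10-minute blocks: 0, each 17982 frames → 0.
Remaining 1 whole minute in the current block: 1800 + 0 × 1798 = 1800 frames.
Within the current minute: 47 × 30 + 28 − 2 = 1436 (labels ;00/;01 skipped at this minute). Total = 0 + 1800 + 1436 = 3236.

3236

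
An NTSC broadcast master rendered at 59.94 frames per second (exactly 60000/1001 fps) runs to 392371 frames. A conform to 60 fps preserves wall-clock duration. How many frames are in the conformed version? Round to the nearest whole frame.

Frames at target rate = 392371 × (60) / (60000/1001) = 392763371/1000 ≈ 392763.371.
Nearest whole frame: 392763.

392763 frames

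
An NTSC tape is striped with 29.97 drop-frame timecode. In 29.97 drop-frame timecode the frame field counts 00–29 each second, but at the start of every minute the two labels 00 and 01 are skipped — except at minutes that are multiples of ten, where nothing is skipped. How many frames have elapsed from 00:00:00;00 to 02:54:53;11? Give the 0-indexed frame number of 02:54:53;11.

Complete 10-minute blocks: 17, each 17982 frames → 305694.
Remaining 4 whole minutes in the current block: 1800 + 3 × 1798 = 7194 frames.
Within the current minute: 53 × 30 + 11 − 2 = 1599 (labels ;00/;01 skipped at this minute). Total = 305694 + 7194 + 1599 = 314487.

314487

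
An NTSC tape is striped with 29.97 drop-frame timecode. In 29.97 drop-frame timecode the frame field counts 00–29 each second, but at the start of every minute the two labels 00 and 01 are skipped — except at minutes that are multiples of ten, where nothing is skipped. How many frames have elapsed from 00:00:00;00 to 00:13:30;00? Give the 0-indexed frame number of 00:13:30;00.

24276

Complete 10-minute blocks: 1, each 17982 frames → 17982.
Remaining 3 whole minutes in the current block: 1800 + 2 × 1798 = 5396 frames.
Within the current minute: 30 × 30 + 0 − 2 = 898 (labels ;00/;01 skipped at this minute). Total = 17982 + 5396 + 898 = 24276.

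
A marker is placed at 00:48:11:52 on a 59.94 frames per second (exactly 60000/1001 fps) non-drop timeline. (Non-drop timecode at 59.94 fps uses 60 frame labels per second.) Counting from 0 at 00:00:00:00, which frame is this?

frame 173512

Total seconds to the label: (0 × 3600 + 48 × 60 + 11) = 2891.
Frame index = 2891 × 60 + 52 = 173512.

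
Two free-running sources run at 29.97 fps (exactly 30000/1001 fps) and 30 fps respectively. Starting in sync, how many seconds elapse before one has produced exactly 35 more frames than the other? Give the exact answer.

The gap grows by |30 − 30000/1001| = 30/1001 frames per second.
Time for a 35-frame gap: 35 ÷ (30/1001) = 7007/6 s.

7007/6 seconds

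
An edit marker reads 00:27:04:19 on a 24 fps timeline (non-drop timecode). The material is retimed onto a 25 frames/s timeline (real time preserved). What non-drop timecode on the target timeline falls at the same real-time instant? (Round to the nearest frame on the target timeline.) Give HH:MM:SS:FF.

Source frame index: (0×3600 + 27×60 + 4) × 24 + 19 = 38995.
Real time: 38995 / (24) = 38995/24 s.
Target frame: (38995/24) × (25) = 974875/24 ≈ 40619.792 → 40620.
At 25 labels/s: frame 40620 → 00:27:04:20.

00:27:04:20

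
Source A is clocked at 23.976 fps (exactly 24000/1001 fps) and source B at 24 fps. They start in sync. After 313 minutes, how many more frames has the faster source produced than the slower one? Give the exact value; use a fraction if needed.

313 min = 18780 s.
A emits 24000/1001 × 18780 = 450720000/1001 frames; B emits 24 × 18780 = 450720.
Difference = 450720/1001 frames (≈ 450.2697); B is ahead of A.

450720/1001 frames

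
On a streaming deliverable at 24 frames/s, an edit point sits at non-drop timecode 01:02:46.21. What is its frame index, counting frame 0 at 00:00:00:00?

frame 90405

Total seconds to the label: (1 × 3600 + 2 × 60 + 46) = 3766.
Frame index = 3766 × 24 + 21 = 90405.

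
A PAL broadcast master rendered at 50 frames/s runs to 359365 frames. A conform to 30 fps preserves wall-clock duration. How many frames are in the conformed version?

215619 frames

Target frames = source frames × (target rate / source rate) = 359365 × (30)/(50) = 359365 × 3/5 = 215619.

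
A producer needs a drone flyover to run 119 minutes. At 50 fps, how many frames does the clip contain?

119 min = 7140 s.
Frames = 7140 × 50 = 357000.

357000 frames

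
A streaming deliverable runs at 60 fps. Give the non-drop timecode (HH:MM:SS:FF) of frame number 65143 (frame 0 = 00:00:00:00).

65143 ÷ 60 = 1085 full seconds, remainder 43 frames.
1085 s = 0 h 18 min 5 s.
Timecode: 00:18:05:43.

00:18:05:43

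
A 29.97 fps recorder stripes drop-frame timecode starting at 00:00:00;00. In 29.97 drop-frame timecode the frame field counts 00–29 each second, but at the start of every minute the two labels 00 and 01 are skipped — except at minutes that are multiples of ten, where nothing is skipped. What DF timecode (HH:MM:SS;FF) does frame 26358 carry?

00:14:39;14

Ten DF minutes hold 17982 frames, so frame 26358 lies in block 1 (frames 17982–35963) with 8376 frames into that block.
The block's first minute is 1800 frames and the rest 1798 each; 8376 frames reaches minute 4, so 1 × 18 + 4 × 2 = 26 labels have been skipped so far.
Adding those back, label number 26358 + 26 = 26384 at 30 labels/s is 879 s + 14 f = 0 h 14 min 39 s frame 14, i.e. 00:14:39;14.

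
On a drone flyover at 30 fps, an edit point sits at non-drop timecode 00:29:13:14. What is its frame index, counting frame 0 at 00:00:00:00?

frame 52604

Total seconds to the label: (0 × 3600 + 29 × 60 + 13) = 1753.
Frame index = 1753 × 30 + 14 = 52604.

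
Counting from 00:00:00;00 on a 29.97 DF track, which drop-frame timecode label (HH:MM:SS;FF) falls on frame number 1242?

00:00:41;12

Each 10-minute DF block holds 10 × 60 × 30 − 9 × 2 = 17982 frames. 1242 ÷ 17982 → 0 full blocks, remainder 1242.
Within the partial block the first minute is 1800 frames and each further minute 1798, so 0 further minute boundaries passed. Total skipped labels = 18 × 0 + 2 × 0 = 0.
Non-drop label index = 1242 + 0 = 1242; at 30 labels/s that is 00:00:41:12, i.e. DF 00:00:41;12.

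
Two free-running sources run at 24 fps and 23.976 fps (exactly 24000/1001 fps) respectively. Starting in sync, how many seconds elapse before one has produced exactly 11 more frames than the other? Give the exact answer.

11011/24 seconds

The gap grows by |24000/1001 − 24| = 24/1001 frames per second.
Time for a 11-frame gap: 11 ÷ (24/1001) = 11011/24 s.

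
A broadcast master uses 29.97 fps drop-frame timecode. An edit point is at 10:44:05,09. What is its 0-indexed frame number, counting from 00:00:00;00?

1158199

As if non-drop at 30 labels/s: (10 × 3600 + 44 × 60 + 5) × 30 + 9 = 1159359.
Minute boundaries passed: 644; those not divisible by 10: 644 − 64 = 580; dropped labels = 2 × 580 = 1160.
Actual frame index = 1159359 − 1160 = 1158199.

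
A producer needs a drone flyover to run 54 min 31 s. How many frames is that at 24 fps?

78504 frames

54 min 31 s = 3271 s.
Frames = 3271 × 24 = 78504.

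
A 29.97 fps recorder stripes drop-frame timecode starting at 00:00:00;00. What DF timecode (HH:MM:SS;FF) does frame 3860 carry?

00:02:08;24

Each 10-minute DF block holds 10 × 60 × 30 − 9 × 2 = 17982 frames. 3860 ÷ 17982 → 0 full blocks, remainder 3860.
Within the partial block the first minute is 1800 frames and each further minute 1798, so 2 further minute boundaries passed. Total skipped labels = 18 × 0 + 2 × 2 = 4.
Non-drop label index = 3860 + 4 = 3864; at 30 labels/s that is 00:02:08:24, i.e. DF 00:02:08;24.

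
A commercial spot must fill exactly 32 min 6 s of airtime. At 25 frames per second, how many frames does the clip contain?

48150 frames

32 min 6 s = 1926 s.
Frames = 1926 × 25 = 48150.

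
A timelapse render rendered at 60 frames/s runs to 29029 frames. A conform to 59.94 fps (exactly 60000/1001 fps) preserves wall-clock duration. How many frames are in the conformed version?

29000 frames

Target frames = source frames × (target rate / source rate) = 29029 × (60000/1001)/(60) = 29029 × 1000/1001 = 29000.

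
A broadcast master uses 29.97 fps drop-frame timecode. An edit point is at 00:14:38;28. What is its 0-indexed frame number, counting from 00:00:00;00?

As if non-drop at 30 labels/s: (0 × 3600 + 14 × 60 + 38) × 30 + 28 = 26368.
Minute boundaries passed: 14; those not divisible by 10: 14 − 1 = 13; dropped labels = 2 × 13 = 26.
Actual frame index = 26368 − 26 = 26342.

26342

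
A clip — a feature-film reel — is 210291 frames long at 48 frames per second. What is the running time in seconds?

4381.0625 seconds

Running time = 210291 / (48) = 4381.0625 s.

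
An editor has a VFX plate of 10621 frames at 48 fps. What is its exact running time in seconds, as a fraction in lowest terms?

Running time = 10621 ÷ (48) = 10621 × 1/48 = 10621/48 s.

10621/48 seconds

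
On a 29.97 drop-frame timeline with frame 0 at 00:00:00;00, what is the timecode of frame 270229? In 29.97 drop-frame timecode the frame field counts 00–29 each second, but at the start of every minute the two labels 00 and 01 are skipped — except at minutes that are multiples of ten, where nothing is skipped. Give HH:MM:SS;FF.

Each 10-minute DF block holds 10 × 60 × 30 − 9 × 2 = 17982 frames. 270229 ÷ 17982 → 15 full blocks, remainder 499.
Within the partial block the first minute is 1800 frames and each further minute 1798, so 0 further minute boundaries passed. Total skipped labels = 18 × 15 + 2 × 0 = 270.
Non-drop label index = 270229 + 270 = 270499; at 30 labels/s that is 02:30:16:19, i.e. DF 02:30:16;19.

02:30:16;19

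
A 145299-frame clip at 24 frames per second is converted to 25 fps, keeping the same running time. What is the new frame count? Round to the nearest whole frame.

151353 frames

Frames at target rate = 145299 × (25) / (24) = 1210825/8 ≈ 151353.125.
Nearest whole frame: 151353.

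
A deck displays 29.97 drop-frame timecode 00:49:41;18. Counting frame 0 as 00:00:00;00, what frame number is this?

Complete 10-minute blocks: 4, each 17982 frames → 71928.
Remaining 9 whole minutes in the current block: 1800 + 8 × 1798 = 16184 frames.
Within the current minute: 41 × 30 + 18 − 2 = 1246 (labels ;00/;01 skipped at this minute). Total = 71928 + 16184 + 1246 = 89358.

89358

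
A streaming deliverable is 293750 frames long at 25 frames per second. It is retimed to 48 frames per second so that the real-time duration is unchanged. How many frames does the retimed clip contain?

Target frames = source frames × (target rate / source rate) = 293750 × (48)/(25) = 293750 × 48/25 = 564000.

564000 frames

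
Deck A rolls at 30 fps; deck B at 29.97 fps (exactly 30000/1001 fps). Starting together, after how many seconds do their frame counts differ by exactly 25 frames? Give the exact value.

5005/6 seconds

The gap grows by |30000/1001 − 30| = 30/1001 frames per second.
Time for a 25-frame gap: 25 ÷ (30/1001) = 5005/6 s.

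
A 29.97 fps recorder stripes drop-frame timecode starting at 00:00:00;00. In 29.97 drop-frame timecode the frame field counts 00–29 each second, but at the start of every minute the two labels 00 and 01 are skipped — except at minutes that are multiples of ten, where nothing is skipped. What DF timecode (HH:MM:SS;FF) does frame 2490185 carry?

23:04:49;07

Ten DF minutes hold 17982 frames, so frame 2490185 lies in block 138 (frames 2481516–2499497) with 8669 frames into that block.
The block's first minute is 1800 frames and the rest 1798 each; 8669 frames reaches minute 4, so 138 × 18 + 4 × 2 = 2492 labels have been skipped so far.
Adding those back, label number 2490185 + 2492 = 2492677 at 30 labels/s is 83089 s + 7 f = 23 h 4 min 49 s frame 7, i.e. 23:04:49;07.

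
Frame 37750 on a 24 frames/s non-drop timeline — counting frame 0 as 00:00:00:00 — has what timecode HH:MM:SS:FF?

00:26:12:22

37750 ÷ 24 = 1572 full seconds, remainder 22 frames.
1572 s = 0 h 26 min 12 s.
Timecode: 00:26:12:22.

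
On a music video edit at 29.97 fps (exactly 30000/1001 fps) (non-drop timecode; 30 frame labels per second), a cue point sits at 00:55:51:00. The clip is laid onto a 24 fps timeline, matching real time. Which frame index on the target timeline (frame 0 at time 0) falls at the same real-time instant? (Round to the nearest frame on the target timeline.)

Source frame index: (0×3600 + 55×60 + 51) × 30 + 0 = 100530.
Real time: 100530 / (30000/1001) = 3354351/1000 s.
Target frame: (3354351/1000) × (24) = 10063053/125 ≈ 80504.424 → 80504.

frame 80504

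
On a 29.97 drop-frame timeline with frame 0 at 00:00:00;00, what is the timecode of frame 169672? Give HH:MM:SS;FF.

Ten DF minutes hold 17982 frames, so frame 169672 lies in block 9 (frames 161838–179819) with 7834 frames into that block.
The block's first minute is 1800 frames and the rest 1798 each; 7834 frames reaches minute 4, so 9 × 18 + 4 × 2 = 170 labels have been skipped so far.
Adding those back, label number 169672 + 170 = 169842 at 30 labels/s is 5661 s + 12 f = 1 h 34 min 21 s frame 12, i.e. 01:34:21;12.

01:34:21;12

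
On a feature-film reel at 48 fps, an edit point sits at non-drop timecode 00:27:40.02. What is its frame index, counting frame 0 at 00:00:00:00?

Total seconds to the label: (0 × 3600 + 27 × 60 + 40) = 1660.
Frame index = 1660 × 48 + 2 = 79682.

frame 79682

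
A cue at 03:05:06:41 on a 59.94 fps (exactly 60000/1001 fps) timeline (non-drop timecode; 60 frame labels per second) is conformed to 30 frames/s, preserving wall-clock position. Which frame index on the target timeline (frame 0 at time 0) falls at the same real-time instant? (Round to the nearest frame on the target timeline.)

Source frame index: (3×3600 + 5×60 + 6) × 60 + 41 = 666401.
Real time: 666401 / (60000/1001) = 667067401/60000 s.
Target frame: (667067401/60000) × (30) = 667067401/2000 ≈ 333533.700 → 333534.

frame 333534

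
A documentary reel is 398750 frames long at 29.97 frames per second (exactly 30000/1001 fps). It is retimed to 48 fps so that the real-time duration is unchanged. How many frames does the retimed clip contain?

Target frames = source frames × (target rate / source rate) = 398750 × (48)/(30000/1001) = 398750 × 1001/625 = 638638.

638638 frames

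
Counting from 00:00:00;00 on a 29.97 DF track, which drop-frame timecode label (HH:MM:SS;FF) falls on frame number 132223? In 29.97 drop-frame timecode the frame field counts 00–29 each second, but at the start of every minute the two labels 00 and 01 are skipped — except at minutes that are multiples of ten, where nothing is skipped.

Each 10-minute DF block holds 10 × 60 × 30 − 9 × 2 = 17982 frames. 132223 ÷ 17982 → 7 full blocks, remainder 6349.
Within the partial block the first minute is 1800 frames and each further minute 1798, so 3 further minute boundaries passed. Total skipped labels = 18 × 7 + 2 × 3 = 132.
Non-drop label index = 132223 + 132 = 132355; at 30 labels/s that is 01:13:31:25, i.e. DF 01:13:31;25.

01:13:31;25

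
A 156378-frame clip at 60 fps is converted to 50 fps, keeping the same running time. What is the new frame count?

130315 frames

Target frames = source frames × (target rate / source rate) = 156378 × (50)/(60) = 156378 × 5/6 = 130315.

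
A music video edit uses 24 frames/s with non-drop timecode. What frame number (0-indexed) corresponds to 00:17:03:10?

24562

Total seconds to the label: (0 × 3600 + 17 × 60 + 3) = 1023.
Frame index = 1023 × 24 + 10 = 24562.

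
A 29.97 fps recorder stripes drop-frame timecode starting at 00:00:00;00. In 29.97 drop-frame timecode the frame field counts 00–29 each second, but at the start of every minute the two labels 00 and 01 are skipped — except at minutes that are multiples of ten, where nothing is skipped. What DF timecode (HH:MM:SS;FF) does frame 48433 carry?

Each 10-minute DF block holds 10 × 60 × 30 − 9 × 2 = 17982 frames. 48433 ÷ 17982 → 2 full blocks, remainder 12469.
Within the partial block the first minute is 1800 frames and each further minute 1798, so 6 further minute boundaries passed. Total skipped labels = 18 × 2 + 2 × 6 = 48.
Non-drop label index = 48433 + 48 = 48481; at 30 labels/s that is 00:26:56:01, i.e. DF 00:26:56;01.

00:26:56;01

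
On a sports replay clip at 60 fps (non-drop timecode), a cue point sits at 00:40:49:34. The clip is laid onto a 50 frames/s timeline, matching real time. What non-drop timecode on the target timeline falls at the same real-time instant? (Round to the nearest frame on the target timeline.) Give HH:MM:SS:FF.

00:40:49:28

Source frame index: (0×3600 + 40×60 + 49) × 60 + 34 = 146974.
Real time: 146974 / (60) = 73487/30 s.
Target frame: (73487/30) × (50) = 367435/3 ≈ 122478.333 → 122478.
At 50 labels/s: frame 122478 → 00:40:49:28.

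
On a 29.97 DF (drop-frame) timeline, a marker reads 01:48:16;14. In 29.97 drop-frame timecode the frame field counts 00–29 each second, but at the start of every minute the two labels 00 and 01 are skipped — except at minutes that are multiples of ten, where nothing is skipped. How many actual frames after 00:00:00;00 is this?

As if non-drop at 30 labels/s: (1 × 3600 + 48 × 60 + 16) × 30 + 14 = 194894.
Minute boundaries passed: 108; those not divisible by 10: 108 − 10 = 98; dropped labels = 2 × 98 = 196.
Actual frame index = 194894 − 196 = 194698.

194698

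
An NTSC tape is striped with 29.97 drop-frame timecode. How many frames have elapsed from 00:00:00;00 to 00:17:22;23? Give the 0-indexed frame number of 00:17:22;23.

Complete 10-minute blocks: 1, each 17982 frames → 17982.
Remaining 7 whole minutes in the current block: 1800 + 6 × 1798 = 12588 frames.
Within the current minute: 22 × 30 + 23 − 2 = 681 (labels ;00/;01 skipped at this minute). Total = 17982 + 12588 + 681 = 31251.

31251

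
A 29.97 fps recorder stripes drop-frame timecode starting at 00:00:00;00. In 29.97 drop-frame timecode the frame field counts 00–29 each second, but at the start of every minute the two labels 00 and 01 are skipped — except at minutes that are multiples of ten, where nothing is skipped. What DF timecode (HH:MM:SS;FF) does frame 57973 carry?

Ten DF minutes hold 17982 frames, so frame 57973 lies in block 3 (frames 53946–71927) with 4027 frames into that block.
The block's first minute is 1800 frames and the rest 1798 each; 4027 frames reaches minute 2, so 3 × 18 + 2 × 2 = 58 labels have been skipped so far.
Adding those back, label number 57973 + 58 = 58031 at 30 labels/s is 1934 s + 11 f = 0 h 32 min 14 s frame 11, i.e. 00:32:14;11.

00:32:14;11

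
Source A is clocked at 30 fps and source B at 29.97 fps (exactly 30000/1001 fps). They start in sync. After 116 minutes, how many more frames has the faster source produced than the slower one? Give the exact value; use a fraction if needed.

116 min = 6960 s.
A emits 30 × 6960 = 208800 frames; B emits 30000/1001 × 6960 = 208800000/1001.
Difference = 208800/1001 frames (≈ 208.5914); B is behind A.

208800/1001 frames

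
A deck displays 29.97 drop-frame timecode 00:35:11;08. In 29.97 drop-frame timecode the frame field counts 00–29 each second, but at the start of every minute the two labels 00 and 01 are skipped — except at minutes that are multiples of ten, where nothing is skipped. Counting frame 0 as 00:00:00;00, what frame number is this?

63274

Complete 10-minute blocks: 3, each 17982 frames → 53946.
Remaining 5 whole minutes in the current block: 1800 + 4 × 1798 = 8992 frames.
Within the current minute: 11 × 30 + 8 − 2 = 336 (labels ;00/;01 skipped at this minute). Total = 53946 + 8992 + 336 = 63274.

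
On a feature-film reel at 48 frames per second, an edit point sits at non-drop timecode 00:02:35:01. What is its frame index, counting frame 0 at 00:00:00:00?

Total seconds to the label: (0 × 3600 + 2 × 60 + 35) = 155.
Frame index = 155 × 48 + 1 = 7441.

frame 7441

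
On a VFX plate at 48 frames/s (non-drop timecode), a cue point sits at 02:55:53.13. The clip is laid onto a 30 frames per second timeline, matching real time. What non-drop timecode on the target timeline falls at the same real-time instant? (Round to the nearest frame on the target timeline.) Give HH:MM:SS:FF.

Source frame index: (2×3600 + 55×60 + 53) × 48 + 13 = 506557.
Real time: 506557 / (48) = 506557/48 s.
Target frame: (506557/48) × (30) = 2532785/8 ≈ 316598.125 → 316598.
At 30 labels/s: frame 316598 → 02:55:53:08.

02:55:53:08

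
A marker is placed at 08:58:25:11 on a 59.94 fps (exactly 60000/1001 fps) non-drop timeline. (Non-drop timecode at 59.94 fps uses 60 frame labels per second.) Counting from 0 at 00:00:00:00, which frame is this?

Total seconds to the label: (8 × 3600 + 58 × 60 + 25) = 32305.
Frame index = 32305 × 60 + 11 = 1938311.

1938311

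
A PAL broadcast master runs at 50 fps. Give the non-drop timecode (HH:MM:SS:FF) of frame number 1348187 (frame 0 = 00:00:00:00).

1348187 ÷ 50 = 26963 full seconds, remainder 37 frames.
26963 s = 7 h 29 min 23 s.
Timecode: 07:29:23:37.

07:29:23:37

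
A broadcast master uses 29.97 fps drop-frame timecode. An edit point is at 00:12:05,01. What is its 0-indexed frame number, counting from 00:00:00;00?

Complete 10-minute blocks: 1, each 17982 frames → 17982.
Remaining 2 whole minutes in the current block: 1800 + 1 × 1798 = 3598 frames.
Within the current minute: 5 × 30 + 1 − 2 = 149 (labels ;00/;01 skipped at this minute). Total = 17982 + 3598 + 149 = 21729.

21729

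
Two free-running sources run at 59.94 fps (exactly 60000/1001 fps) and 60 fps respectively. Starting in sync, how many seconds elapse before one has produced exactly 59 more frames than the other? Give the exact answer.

59059/60 seconds

The gap grows by |60 − 60000/1001| = 60/1001 frames per second.
Time for a 59-frame gap: 59 ÷ (60/1001) = 59059/60 s.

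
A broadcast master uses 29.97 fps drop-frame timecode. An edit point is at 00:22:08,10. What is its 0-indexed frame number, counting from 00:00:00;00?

39810

As if non-drop at 30 labels/s: (0 × 3600 + 22 × 60 + 8) × 30 + 10 = 39850.
Minute boundaries passed: 22; those not divisible by 10: 22 − 2 = 20; dropped labels = 2 × 20 = 40.
Actual frame index = 39850 − 40 = 39810.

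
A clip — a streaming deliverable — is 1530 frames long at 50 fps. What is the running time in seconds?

30.6 seconds

Running time = 1530 / (50) = 30.6 s.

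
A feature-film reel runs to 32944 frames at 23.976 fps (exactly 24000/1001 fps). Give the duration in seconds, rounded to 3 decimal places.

1374.039 seconds

Running time = 32944 × 1001/24000 = 2061059/1500 s ≈ 1374.039 s.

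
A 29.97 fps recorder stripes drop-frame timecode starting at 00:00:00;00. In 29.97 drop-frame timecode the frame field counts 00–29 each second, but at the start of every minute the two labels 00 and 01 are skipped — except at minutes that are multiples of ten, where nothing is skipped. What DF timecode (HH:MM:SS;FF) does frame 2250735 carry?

Ten DF minutes hold 17982 frames, so frame 2250735 lies in block 125 (frames 2247750–2265731) with 2985 frames into that block.
The block's first minute is 1800 frames and the rest 1798 each; 2985 frames reaches minute 1, so 125 × 18 + 1 × 2 = 2252 labels have been skipped so far.
Adding those back, label number 2250735 + 2252 = 2252987 at 30 labels/s is 75099 s + 17 f = 20 h 51 min 39 s frame 17, i.e. 20:51:39;17.

20:51:39;17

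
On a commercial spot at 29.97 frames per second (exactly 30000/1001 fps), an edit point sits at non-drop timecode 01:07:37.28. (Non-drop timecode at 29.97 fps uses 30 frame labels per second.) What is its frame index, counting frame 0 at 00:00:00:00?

Total seconds to the label: (1 × 3600 + 7 × 60 + 37) = 4057.
Frame index = 4057 × 30 + 28 = 121738.

121738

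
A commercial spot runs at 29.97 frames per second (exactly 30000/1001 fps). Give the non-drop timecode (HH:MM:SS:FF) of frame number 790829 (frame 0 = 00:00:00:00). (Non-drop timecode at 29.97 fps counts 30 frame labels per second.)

790829 ÷ 30 = 26360 full seconds, remainder 29 frames.
26360 s = 7 h 19 min 20 s.
Timecode: 07:19:20:29.

07:19:20:29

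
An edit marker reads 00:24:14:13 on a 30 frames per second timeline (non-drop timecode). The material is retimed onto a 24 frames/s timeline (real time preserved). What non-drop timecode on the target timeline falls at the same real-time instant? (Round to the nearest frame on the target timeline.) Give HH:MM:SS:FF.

Source frame index: (0×3600 + 24×60 + 14) × 30 + 13 = 43633.
Real time: 43633 / (30) = 43633/30 s.
Target frame: (43633/30) × (24) = 174532/5 ≈ 34906.400 → 34906.
At 24 labels/s: frame 34906 → 00:24:14:10.

00:24:14:10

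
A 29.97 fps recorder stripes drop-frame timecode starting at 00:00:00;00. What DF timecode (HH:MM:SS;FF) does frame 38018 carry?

00:21:08;16

Ten DF minutes hold 17982 frames, so frame 38018 lies in block 2 (frames 35964–53945) with 2054 frames into that block.
The block's first minute is 1800 frames and the rest 1798 each; 2054 frames reaches minute 1, so 2 × 18 + 1 × 2 = 38 labels have been skipped so far.
Adding those back, label number 38018 + 38 = 38056 at 30 labels/s is 1268 s + 16 f = 0 h 21 min 8 s frame 16, i.e. 00:21:08;16.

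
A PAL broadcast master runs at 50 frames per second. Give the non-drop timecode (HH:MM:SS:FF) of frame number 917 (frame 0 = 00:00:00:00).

917 ÷ 50 = 18 full seconds, remainder 17 frames.
18 s = 0 h 0 min 18 s.
Timecode: 00:00:18:17.

00:00:18:17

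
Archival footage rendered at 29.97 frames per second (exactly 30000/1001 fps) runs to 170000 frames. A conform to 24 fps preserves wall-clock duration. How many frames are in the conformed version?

136136 frames

Target frames = source frames × (target rate / source rate) = 170000 × (24)/(30000/1001) = 170000 × 1001/1250 = 136136.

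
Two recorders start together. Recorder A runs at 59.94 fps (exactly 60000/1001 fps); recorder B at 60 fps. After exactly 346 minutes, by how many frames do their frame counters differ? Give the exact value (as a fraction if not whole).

346 min = 20760 s.
A emits 60000/1001 × 20760 = 1245600000/1001 frames; B emits 60 × 20760 = 1245600.
Difference = 1245600/1001 frames (≈ 1244.3556); B is ahead of A.

1245600/1001 frames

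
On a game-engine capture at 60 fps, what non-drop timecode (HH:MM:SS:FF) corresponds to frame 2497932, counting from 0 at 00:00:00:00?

2497932 ÷ 60 = 41632 full seconds, remainder 12 frames.
41632 s = 11 h 33 min 52 s.
Timecode: 11:33:52:12.

11:33:52:12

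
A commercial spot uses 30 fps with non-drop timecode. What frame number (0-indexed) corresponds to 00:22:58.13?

Total seconds to the label: (0 × 3600 + 22 × 60 + 58) = 1378.
Frame index = 1378 × 30 + 13 = 41353.

41353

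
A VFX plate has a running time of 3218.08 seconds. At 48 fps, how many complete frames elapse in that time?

Frames = 3218.08 × 48 = 3861696/25 ≈ 154467.8400.
Complete frames: 154467.

154467 frames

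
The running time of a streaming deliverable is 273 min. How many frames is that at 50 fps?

819000 frames

273 min = 16380 s.
Frames = 16380 × 50 = 819000.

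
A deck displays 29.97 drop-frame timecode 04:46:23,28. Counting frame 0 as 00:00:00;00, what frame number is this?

515002

Complete 10-minute blocks: 28, each 17982 frames → 503496.
Remaining 6 whole minutes in the current block: 1800 + 5 × 1798 = 10790 frames.
Within the current minute: 23 × 30 + 28 − 2 = 716 (labels ;00/;01 skipped at this minute). Total = 503496 + 10790 + 716 = 515002.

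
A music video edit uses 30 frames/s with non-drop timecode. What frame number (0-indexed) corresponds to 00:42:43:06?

76896

Total seconds to the label: (0 × 3600 + 42 × 60 + 43) = 2563.
Frame index = 2563 × 30 + 6 = 76896.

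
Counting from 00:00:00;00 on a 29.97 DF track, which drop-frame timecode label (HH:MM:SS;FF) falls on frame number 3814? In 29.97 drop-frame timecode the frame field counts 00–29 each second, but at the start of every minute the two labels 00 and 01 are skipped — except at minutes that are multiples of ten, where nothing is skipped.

Each 10-minute DF block holds 10 × 60 × 30 − 9 × 2 = 17982 frames. 3814 ÷ 17982 → 0 full blocks, remainder 3814.
Within the partial block the first minute is 1800 frames and each further minute 1798, so 2 further minute boundaries passed. Total skipped labels = 18 × 0 + 2 × 2 = 4.
Non-drop label index = 3814 + 4 = 3818; at 30 labels/s that is 00:02:07:08, i.e. DF 00:02:07;08.

00:02:07;08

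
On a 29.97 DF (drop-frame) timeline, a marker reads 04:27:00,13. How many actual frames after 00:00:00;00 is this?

480131

Complete 10-minute blocks: 26, each 17982 frames → 467532.
Remaining 7 whole minutes in the current block: 1800 + 6 × 1798 = 12588 frames.
Within the current minute: 0 × 30 + 13 − 2 = 11 (labels ;00/;01 skipped at this minute). Total = 467532 + 12588 + 11 = 480131.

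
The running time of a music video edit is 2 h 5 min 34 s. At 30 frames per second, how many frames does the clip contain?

226020 frames

2 h 5 min 34 s = 7534 s.
Frames = 7534 × 30 = 226020.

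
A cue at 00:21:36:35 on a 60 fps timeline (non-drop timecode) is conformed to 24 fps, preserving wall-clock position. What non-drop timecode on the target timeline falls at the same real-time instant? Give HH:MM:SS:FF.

Source frame index: (0×3600 + 21×60 + 36) × 60 + 35 = 77795.
Real time: 77795 / (60) = 15559/12 s.
Target frame: (15559/12) × (24) = 31118.
At 24 labels/s: frame 31118 → 00:21:36:14.

00:21:36:14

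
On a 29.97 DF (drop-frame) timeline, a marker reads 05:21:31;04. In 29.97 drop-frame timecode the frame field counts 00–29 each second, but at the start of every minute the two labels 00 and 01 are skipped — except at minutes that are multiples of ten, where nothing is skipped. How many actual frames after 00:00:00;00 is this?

578156

As if non-drop at 30 labels/s: (5 × 3600 + 21 × 60 + 31) × 30 + 4 = 578734.
Minute boundaries passed: 321; those not divisible by 10: 321 − 32 = 289; dropped labels = 2 × 289 = 578.
Actual frame index = 578734 − 578 = 578156.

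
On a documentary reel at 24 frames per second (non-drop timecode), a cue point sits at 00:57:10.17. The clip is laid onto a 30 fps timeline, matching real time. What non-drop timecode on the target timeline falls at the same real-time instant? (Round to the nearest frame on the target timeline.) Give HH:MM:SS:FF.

Source frame index: (0×3600 + 57×60 + 10) × 24 + 17 = 82337.
Real time: 82337 / (24) = 82337/24 s.
Target frame: (82337/24) × (30) = 411685/4 ≈ 102921.250 → 102921.
At 30 labels/s: frame 102921 → 00:57:10:21.

00:57:10:21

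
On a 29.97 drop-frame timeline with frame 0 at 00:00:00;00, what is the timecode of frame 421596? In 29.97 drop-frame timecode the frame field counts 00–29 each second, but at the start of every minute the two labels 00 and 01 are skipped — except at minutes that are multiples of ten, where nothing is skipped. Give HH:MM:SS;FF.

Each 10-minute DF block holds 10 × 60 × 30 − 9 × 2 = 17982 frames. 421596 ÷ 17982 → 23 full blocks, remainder 8010.
Within the partial block the first minute is 1800 frames and each further minute 1798, so 4 further minute boundaries passed. Total skipped labels = 18 × 23 + 2 × 4 = 422.
Non-drop label index = 421596 + 422 = 422018; at 30 labels/s that is 03:54:27:08, i.e. DF 03:54:27;08.

03:54:27;08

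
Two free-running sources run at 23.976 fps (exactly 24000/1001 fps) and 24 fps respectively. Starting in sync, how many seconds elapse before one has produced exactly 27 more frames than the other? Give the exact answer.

The gap grows by |24 − 24000/1001| = 24/1001 frames per second.
Time for a 27-frame gap: 27 ÷ (24/1001) = 1126.125 s.

1126.125 seconds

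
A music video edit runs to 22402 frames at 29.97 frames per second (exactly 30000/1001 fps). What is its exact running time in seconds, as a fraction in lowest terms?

11212201/15000 seconds

Running time = 22402 ÷ (30000/1001) = 22402 × 1001/30000 = 11212201/15000 s.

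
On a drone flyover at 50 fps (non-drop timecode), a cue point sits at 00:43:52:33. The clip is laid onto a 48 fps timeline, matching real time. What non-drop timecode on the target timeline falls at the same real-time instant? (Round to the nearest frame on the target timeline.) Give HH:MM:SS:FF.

00:43:52:32

Source frame index: (0×3600 + 43×60 + 52) × 50 + 33 = 131633.
Real time: 131633 / (50) = 131633/50 s.
Target frame: (131633/50) × (48) = 3159192/25 ≈ 126367.680 → 126368.
At 48 labels/s: frame 126368 → 00:43:52:32.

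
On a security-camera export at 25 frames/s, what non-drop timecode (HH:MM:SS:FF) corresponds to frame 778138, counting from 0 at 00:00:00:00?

778138 ÷ 25 = 31125 full seconds, remainder 13 frames.
31125 s = 8 h 38 min 45 s.
Timecode: 08:38:45:13.

08:38:45:13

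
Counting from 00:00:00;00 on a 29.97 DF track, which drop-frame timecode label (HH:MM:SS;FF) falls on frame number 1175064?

10:53:28;00

Each 10-minute DF block holds 10 × 60 × 30 − 9 × 2 = 17982 frames. 1175064 ÷ 17982 → 65 full blocks, remainder 6234.
Within the partial block the first minute is 1800 frames and each further minute 1798, so 3 further minute boundaries passed. Total skipped labels = 18 × 65 + 2 × 3 = 1176.
Non-drop label index = 1175064 + 1176 = 1176240; at 30 labels/s that is 10:53:28:00, i.e. DF 10:53:28;00.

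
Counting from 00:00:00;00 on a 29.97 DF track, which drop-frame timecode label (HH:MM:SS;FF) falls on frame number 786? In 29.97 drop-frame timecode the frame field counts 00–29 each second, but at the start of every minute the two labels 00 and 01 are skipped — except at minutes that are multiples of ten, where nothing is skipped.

Ten DF minutes hold 17982 frames, so frame 786 lies in block 0 (frames 0–17981) with 786 frames into that block.
The block's first minute is 1800 frames and the rest 1798 each; 786 frames reaches minute 0, so 0 × 18 + 0 × 2 = 0 labels have been skipped so far.
Adding those back, label number 786 + 0 = 786 at 30 labels/s is 26 s + 6 f = 0 h 0 min 26 s frame 6, i.e. 00:00:26;06.

00:00:26;06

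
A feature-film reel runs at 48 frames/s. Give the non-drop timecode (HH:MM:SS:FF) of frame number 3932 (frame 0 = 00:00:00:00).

3932 ÷ 48 = 81 full seconds, remainder 44 frames.
81 s = 0 h 1 min 21 s.
Timecode: 00:01:21:44.

00:01:21:44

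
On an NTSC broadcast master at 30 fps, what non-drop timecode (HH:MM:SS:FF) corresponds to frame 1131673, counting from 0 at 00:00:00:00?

10:28:42:13

1131673 ÷ 30 = 37722 full seconds, remainder 13 frames.
37722 s = 10 h 28 min 42 s.
Timecode: 10:28:42:13.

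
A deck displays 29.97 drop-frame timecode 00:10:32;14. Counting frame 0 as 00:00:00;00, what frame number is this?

18956

Complete 10-minute blocks: 1, each 17982 frames → 17982.
Remaining 0 whole minutes in the current block: 0 frames.
Within the current minute: 32 × 30 + 14 = 974. Total = 17982 + 0 + 974 = 18956.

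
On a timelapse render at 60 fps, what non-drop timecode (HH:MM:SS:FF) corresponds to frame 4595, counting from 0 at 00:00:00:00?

4595 ÷ 60 = 76 full seconds, remainder 35 frames.
76 s = 0 h 1 min 16 s.
Timecode: 00:01:16:35.

00:01:16:35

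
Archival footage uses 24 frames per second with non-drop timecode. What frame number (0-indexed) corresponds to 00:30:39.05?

44141

Total seconds to the label: (0 × 3600 + 30 × 60 + 39) = 1839.
Frame index = 1839 × 24 + 5 = 44141.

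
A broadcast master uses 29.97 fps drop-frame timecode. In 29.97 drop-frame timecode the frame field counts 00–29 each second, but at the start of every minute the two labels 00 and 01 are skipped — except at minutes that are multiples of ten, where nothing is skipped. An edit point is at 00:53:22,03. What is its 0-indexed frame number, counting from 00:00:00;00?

95967

Complete 10-minute blocks: 5, each 17982 frames → 89910.
Remaining 3 whole minutes in the current block: 1800 + 2 × 1798 = 5396 frames.
Within the current minute: 22 × 30 + 3 − 2 = 661 (labels ;00/;01 skipped at this minute). Total = 89910 + 5396 + 661 = 95967.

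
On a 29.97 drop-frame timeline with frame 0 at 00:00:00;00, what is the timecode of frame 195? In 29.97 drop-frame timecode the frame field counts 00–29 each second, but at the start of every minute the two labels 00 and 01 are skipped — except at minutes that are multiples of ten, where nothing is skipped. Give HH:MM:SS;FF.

Each 10-minute DF block holds 10 × 60 × 30 − 9 × 2 = 17982 frames. 195 ÷ 17982 → 0 full blocks, remainder 195.
Within the partial block the first minute is 1800 frames and each further minute 1798, so 0 further minute boundaries passed. Total skipped labels = 18 × 0 + 2 × 0 = 0.
Non-drop label index = 195 + 0 = 195; at 30 labels/s that is 00:00:06:15, i.e. DF 00:00:06;15.

00:00:06;15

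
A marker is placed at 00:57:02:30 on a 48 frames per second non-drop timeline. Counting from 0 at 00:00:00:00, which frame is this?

Total seconds to the label: (0 × 3600 + 57 × 60 + 2) = 3422.
Frame index = 3422 × 48 + 30 = 164286.

164286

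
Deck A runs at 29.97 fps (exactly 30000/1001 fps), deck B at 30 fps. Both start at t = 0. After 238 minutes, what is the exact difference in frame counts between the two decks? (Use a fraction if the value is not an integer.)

61200/143 frames

238 min = 14280 s.
A emits 30000/1001 × 14280 = 61200000/143 frames; B emits 30 × 14280 = 428400.
Difference = 61200/143 frames (≈ 427.9720); B is ahead of A.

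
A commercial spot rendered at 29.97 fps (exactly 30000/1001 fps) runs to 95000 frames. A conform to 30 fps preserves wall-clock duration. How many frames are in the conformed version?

Target frames = source frames × (target rate / source rate) = 95000 × (30)/(30000/1001) = 95000 × 1001/1000 = 95095.

95095 frames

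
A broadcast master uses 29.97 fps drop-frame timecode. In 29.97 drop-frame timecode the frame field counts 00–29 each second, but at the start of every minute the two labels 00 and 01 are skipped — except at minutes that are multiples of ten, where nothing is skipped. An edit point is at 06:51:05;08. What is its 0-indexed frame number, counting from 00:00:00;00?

As if non-drop at 30 labels/s: (6 × 3600 + 51 × 60 + 5) × 30 + 8 = 739958.
Minute boundaries passed: 411; those not divisible by 10: 411 − 41 = 370; dropped labels = 2 × 370 = 740.
Actual frame index = 739958 − 740 = 739218.

739218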